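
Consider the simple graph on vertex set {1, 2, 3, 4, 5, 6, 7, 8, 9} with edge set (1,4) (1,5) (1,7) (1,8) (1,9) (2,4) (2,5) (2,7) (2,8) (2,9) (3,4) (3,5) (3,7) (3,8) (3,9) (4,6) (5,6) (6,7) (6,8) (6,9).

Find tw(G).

A width-4 tree decomposition is:
Bags: B1 = {1, 2, 3, 6, 8}  B2 = {1, 2, 3, 6, 9}  B3 = {1, 2, 3, 6, 7}  B4 = {1, 2, 3, 4, 6}  B5 = {1, 2, 3, 5, 6}
Tree: B1–B2, B2–B3, B3–B4, B4–B5
Every bag has size at most 5, so the width is 5 − 1 = 4 and tw(G) ≤ 4. For the lower bound: the 5 vertex sets {1,8}, {3,9}, {2,7}, {6}, {4} are disjoint, each induces a connected subgraph, and every pair is joined by at least one edge of G. Contracting each set to a single vertex therefore yields K_{5} as a minor, and since treewidth is minor-monotone, tw(G) ≥ tw(K_{5}) = 4. Therefore the treewidth is 4.

4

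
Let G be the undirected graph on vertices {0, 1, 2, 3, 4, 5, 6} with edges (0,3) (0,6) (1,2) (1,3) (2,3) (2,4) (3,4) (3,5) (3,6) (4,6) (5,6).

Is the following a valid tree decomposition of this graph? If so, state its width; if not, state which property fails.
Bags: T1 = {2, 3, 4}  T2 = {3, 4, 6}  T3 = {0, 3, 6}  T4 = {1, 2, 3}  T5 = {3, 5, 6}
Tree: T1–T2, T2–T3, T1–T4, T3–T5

Yes; width 2.

Vertex coverage: the bags together contain {0, 1, 2, 3, 4, 5, 6}, the full vertex set. Edge coverage: each edge of G has both endpoints in at least one bag. Running intersection: for every vertex, the bags containing it form a connected subtree. All three properties hold, so this is a valid tree decomposition of width max|bag| − 1 = 2, and hence tw(G) ≤ 2.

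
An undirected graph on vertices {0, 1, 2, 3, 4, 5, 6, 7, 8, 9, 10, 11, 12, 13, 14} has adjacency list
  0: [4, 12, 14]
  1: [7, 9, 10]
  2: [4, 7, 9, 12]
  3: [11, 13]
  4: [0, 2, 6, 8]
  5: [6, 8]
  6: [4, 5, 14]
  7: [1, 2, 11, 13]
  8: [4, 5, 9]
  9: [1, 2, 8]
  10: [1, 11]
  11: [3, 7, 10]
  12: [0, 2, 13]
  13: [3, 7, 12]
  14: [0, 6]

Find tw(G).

3

A width-3 tree decomposition is:
Bags: B1 = {0, 5, 6, 14}  B2 = {0, 4, 5, 6}  B3 = {0, 4, 5, 8}  B4 = {0, 4, 8, 12}  B5 = {2, 4, 8, 12}  B6 = {2, 8, 9, 12}  B7 = {2, 9, 12, 13}  B8 = {2, 7, 9, 13}  B9 = {1, 7, 9, 13}  B10 = {1, 3, 7, 13}  B11 = {1, 3, 7, 11}  B12 = {1, 3, 10, 11}
Tree: B1–B2, B2–B3, B3–B4, B4–B5, B5–B6, B6–B7, B7–B8, B8–B9, B9–B10, B10–B11, B11–B12
The largest bag has 4 vertices, giving width 3; this decomposition certifies tw(G) ≤ 3. For the lower bound: the 4 vertex sets {5,6,14}, {0}, {4}, {2,8,9,12} are disjoint, each induces a connected subgraph, and every pair is joined by at least one edge of G. Contracting each set to a single vertex therefore yields K_{4} as a minor, and since treewidth is minor-monotone, tw(G) ≥ tw(K_{4}) = 3. Hence tw(G) = 3 exactly.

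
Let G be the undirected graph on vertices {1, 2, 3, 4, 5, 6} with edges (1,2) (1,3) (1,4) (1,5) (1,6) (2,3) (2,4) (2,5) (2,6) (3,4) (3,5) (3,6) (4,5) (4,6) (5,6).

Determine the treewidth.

A width-5 tree decomposition is:
Bags: B1 = {1, 2, 3, 4, 5, 6}
Tree: (single bag)
A single bag containing all 6 vertices is trivially a valid decomposition of width 5. On the other hand G contains the 6-clique {1, 2, 3, 4, 5, 6}. A clique must lie in a single bag of any decomposition, so no decomposition can have width below 5. Therefore the treewidth is 5.

5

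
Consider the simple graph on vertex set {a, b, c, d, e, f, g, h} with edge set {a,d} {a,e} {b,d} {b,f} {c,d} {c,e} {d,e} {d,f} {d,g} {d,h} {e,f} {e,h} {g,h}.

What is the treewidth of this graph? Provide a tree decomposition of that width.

Treewidth 2.
One such decomposition:
Bags: B1 = {d, e, f}  B2 = {b, d, f}  B3 = {c, d, e}  B4 = {a, d, e}  B5 = {d, e, h}  B6 = {d, g, h}
Tree: B1–B2, B1–B3, B1–B4, B4–B5, B5–B6

The largest bag has 3 vertices, giving width 2; this decomposition certifies tw(G) ≤ 2. Conversely, {d, g, h} is a clique of size 3, and the vertices of any clique must share a bag in every tree decomposition; so some bag has ≥ 3 vertices and tw(G) ≥ 2. Therefore the treewidth is 2.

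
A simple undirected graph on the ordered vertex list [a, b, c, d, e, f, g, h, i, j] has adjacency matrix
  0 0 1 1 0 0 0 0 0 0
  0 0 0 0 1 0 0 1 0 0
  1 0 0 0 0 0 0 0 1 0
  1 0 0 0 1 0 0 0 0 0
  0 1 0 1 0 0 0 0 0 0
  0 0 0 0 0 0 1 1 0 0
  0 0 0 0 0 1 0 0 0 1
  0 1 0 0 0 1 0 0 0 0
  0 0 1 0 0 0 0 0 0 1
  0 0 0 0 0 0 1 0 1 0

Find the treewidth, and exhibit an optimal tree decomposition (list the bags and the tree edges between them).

Each bag holds 3 vertices, so the decomposition has width 2, which upper-bounds the treewidth. Since j–g–f–h–b–e–d–a–c–i–j is a cycle in G, G is not acyclic. Forests are exactly the graphs of treewidth ≤ 1, so tw(G) ≥ 2. Combining the bounds, tw(G) = 2.

Treewidth 2.
One optimal decomposition is:
Bags: B1 = {f, g, j}  B2 = {f, h, j}  B3 = {b, h, j}  B4 = {b, e, j}  B5 = {d, e, j}  B6 = {a, d, j}  B7 = {a, c, j}  B8 = {c, i, j}
Tree: B1–B2, B2–B3, B3–B4, B4–B5, B5–B6, B6–B7, B7–B8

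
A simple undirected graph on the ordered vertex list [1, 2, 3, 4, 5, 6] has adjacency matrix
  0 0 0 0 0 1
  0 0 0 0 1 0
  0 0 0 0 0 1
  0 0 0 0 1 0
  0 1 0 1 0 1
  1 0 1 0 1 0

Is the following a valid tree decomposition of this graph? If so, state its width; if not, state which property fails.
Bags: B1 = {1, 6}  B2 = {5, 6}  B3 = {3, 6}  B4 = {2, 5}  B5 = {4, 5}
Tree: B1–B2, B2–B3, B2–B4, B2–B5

Every vertex of G appears in some bag (union = {1, 2, 3, 4, 5, 6}); every edge is covered by a bag; and for each vertex v the set of bags containing v is connected in the bag tree. The decomposition is therefore valid. The largest bag has 2 vertices, so the width is 1.

Yes; width 1.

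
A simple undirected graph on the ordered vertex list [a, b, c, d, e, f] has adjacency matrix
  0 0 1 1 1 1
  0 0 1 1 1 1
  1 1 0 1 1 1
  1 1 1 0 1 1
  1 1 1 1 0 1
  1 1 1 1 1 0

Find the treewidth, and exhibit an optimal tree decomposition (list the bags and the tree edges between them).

Treewidth 4.
Bags: B1 = {b, c, d, e, f}  B2 = {a, c, d, e, f}
Tree: B1–B2

Every bag has size at most 5, so the width is 5 − 1 = 4 and tw(G) ≤ 4. For the lower bound, the 5 vertices {a, c, d, e, f} are pairwise adjacent, and any tree decomposition puts a clique entirely inside one bag — forcing width ≥ 4. The upper and lower bounds meet at 4, so that is the treewidth.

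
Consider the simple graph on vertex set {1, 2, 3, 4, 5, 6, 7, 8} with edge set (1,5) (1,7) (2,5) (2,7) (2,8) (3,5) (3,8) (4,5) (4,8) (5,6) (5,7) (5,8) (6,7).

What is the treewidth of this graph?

2

A width-2 tree decomposition is:
Bags: B1 = {2, 5, 7}  B2 = {2, 5, 8}  B3 = {5, 6, 7}  B4 = {3, 5, 8}  B5 = {4, 5, 8}  B6 = {1, 5, 7}
Tree: B1–B2, B1–B3, B2–B4, B2–B5, B3–B6
Every bag has size at most 3, so the width is 3 − 1 = 2 and tw(G) ≤ 2. Conversely, {2, 5, 8} is a clique of size 3, and the vertices of any clique must share a bag in every tree decomposition; so some bag has ≥ 3 vertices and tw(G) ≥ 2. Hence tw(G) = 2 exactly.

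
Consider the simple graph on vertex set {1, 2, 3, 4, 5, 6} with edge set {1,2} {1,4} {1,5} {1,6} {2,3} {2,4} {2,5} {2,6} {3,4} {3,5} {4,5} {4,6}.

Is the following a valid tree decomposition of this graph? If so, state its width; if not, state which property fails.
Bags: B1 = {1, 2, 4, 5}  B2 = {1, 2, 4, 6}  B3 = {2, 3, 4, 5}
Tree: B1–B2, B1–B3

Checking the three conditions: (i) the bags cover all of {1, 2, 3, 4, 5, 6}; (ii) for each edge, some bag contains both endpoints; (iii) the bags containing any fixed vertex form a subtree. All hold, so the decomposition is valid with width 4 − 1 = 3.

Yes; width 3.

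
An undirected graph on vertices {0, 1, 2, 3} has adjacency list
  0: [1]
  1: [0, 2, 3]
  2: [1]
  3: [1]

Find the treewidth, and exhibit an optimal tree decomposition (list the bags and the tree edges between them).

Treewidth 1.
One optimal decomposition is:
Bags: B1 = {1, 2}  B2 = {0, 1}  B3 = {1, 3}
Tree: B1–B2, B1–B3

Every bag has size at most 2, so the width is 2 − 1 = 1 and tw(G) ≤ 1. Any graph with an edge has treewidth ≥ 1, and G has the edge 2–1. The upper and lower bounds meet at 1, so that is the treewidth.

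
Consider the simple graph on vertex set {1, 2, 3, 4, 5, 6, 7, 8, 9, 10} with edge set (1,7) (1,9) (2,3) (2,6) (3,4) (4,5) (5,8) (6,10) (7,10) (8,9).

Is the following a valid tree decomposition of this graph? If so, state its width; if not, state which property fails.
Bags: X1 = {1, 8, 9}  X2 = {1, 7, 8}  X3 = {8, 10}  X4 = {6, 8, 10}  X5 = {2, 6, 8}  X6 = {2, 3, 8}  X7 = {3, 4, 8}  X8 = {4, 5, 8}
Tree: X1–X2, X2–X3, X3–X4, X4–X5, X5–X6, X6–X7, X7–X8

A tree decomposition must satisfy three properties: every vertex lies in some bag; for every edge, both endpoints lie together in some bag; and for every vertex, the bags containing it form a connected subtree. Here edge (7,10) lies in no bag, so the decomposition is invalid.

No — edge (7,10) lies in no bag.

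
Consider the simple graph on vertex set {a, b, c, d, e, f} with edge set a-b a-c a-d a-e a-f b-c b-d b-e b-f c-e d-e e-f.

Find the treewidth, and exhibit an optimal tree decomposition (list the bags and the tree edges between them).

The largest bag has 4 vertices, giving width 3; this decomposition certifies tw(G) ≤ 3. Conversely, {a, b, d, e} is a clique of size 4, and the vertices of any clique must share a bag in every tree decomposition; so some bag has ≥ 4 vertices and tw(G) ≥ 3. Hence tw(G) = 3 exactly.

Treewidth 3.
Bags: B1 = {a, b, c, e}  B2 = {a, b, e, f}  B3 = {a, b, d, e}
Tree: B1–B2, B2–B3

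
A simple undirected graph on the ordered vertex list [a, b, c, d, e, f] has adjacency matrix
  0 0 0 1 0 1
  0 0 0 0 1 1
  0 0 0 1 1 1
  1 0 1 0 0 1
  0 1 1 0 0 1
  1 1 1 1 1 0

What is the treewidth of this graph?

2

A width-2 tree decomposition is:
Bags: B1 = {c, e, f}  B2 = {c, d, f}  B3 = {b, e, f}  B4 = {a, d, f}
Tree: B1–B2, B1–B3, B2–B4
The largest bag has 3 vertices, giving width 2; this decomposition certifies tw(G) ≤ 2. On the other hand G contains the 3-clique {c, d, f}. A clique must lie in a single bag of any decomposition, so no decomposition can have width below 2. Therefore the treewidth is 2.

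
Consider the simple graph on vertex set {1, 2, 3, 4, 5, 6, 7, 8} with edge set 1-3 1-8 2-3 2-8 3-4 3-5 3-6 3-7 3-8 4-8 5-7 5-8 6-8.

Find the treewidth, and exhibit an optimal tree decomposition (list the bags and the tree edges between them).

Treewidth 2.
One optimal decomposition is:
Bags: B1 = {3, 5, 8}  B2 = {2, 3, 8}  B3 = {3, 4, 8}  B4 = {1, 3, 8}  B5 = {3, 5, 7}  B6 = {3, 6, 8}
Tree: B1–B2, B2–B3, B3–B4, B1–B5, B4–B6

The largest bag has 3 vertices, giving width 2; this decomposition certifies tw(G) ≤ 2. On the other hand G contains the 3-clique {1, 3, 8}. A clique must lie in a single bag of any decomposition, so no decomposition can have width below 2. The upper and lower bounds meet at 2, so that is the treewidth.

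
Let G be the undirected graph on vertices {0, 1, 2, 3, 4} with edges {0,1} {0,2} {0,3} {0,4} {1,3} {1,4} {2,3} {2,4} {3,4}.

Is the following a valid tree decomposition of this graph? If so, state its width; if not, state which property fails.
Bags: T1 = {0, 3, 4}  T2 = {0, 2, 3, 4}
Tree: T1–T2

A tree decomposition must satisfy three properties: every vertex lies in some bag; for every edge, both endpoints lie together in some bag; and for every vertex, the bags containing it form a connected subtree. Here vertex 1 appears in no bag, so the decomposition is invalid.

No — vertex 1 appears in no bag.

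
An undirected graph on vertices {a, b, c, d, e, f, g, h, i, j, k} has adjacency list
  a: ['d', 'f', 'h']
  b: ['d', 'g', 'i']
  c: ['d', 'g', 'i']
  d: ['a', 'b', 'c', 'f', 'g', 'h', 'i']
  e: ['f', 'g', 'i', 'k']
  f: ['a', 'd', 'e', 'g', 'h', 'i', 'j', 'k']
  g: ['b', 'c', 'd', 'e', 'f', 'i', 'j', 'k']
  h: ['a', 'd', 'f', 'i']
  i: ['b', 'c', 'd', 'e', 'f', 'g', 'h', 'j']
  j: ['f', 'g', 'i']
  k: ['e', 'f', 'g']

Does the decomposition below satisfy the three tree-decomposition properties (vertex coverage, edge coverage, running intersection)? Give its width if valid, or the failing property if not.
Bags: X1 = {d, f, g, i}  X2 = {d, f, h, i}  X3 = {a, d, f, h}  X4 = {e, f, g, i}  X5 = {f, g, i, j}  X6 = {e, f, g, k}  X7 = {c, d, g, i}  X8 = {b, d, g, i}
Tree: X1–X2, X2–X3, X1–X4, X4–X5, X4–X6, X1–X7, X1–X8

Yes; width 3.

Checking the three conditions: (i) the bags cover all of {a, b, c, d, e, f, g, h, i, j, k}; (ii) for each edge, some bag contains both endpoints; (iii) the bags containing any fixed vertex form a subtree. All hold, so the decomposition is valid with width 4 − 1 = 3.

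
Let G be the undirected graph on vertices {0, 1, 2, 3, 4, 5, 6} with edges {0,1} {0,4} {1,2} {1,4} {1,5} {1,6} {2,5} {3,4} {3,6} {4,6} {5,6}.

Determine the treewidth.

2

A width-2 tree decomposition is:
Bags: B1 = {3, 4, 6}  B2 = {1, 4, 6}  B3 = {0, 1, 4}  B4 = {1, 5, 6}  B5 = {1, 2, 5}
Tree: B1–B2, B2–B3, B2–B4, B4–B5
The largest bag has 3 vertices, giving width 2; this decomposition certifies tw(G) ≤ 2. Conversely, {1, 2, 5} is a clique of size 3, and the vertices of any clique must share a bag in every tree decomposition; so some bag has ≥ 3 vertices and tw(G) ≥ 2. The upper and lower bounds meet at 2, so that is the treewidth.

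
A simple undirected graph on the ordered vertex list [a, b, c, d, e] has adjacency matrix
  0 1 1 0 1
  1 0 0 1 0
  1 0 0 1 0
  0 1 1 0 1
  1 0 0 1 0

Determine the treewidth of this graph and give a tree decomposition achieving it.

Treewidth 2.
One such decomposition:
Bags: B1 = {a, c, d}  B2 = {a, d, e}  B3 = {a, b, d}
Tree: B1–B2, B2–B3

The largest bag has 3 vertices, giving width 2; this decomposition certifies tw(G) ≤ 2. Since d–c–a–e–d is a cycle in G, G is not acyclic. Forests are exactly the graphs of treewidth ≤ 1, so tw(G) ≥ 2. Hence tw(G) = 2 exactly.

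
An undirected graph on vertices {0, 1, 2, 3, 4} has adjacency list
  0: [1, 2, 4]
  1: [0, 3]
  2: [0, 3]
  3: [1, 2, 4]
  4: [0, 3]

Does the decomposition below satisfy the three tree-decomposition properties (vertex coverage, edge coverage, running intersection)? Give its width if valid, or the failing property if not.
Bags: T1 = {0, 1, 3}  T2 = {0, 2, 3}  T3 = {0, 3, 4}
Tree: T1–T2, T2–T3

Yes; width 2.

Every vertex of G appears in some bag (union = {0, 1, 2, 3, 4}); every edge is covered by a bag; and for each vertex v the set of bags containing v is connected in the bag tree. The decomposition is therefore valid. The largest bag has 3 vertices, so the width is 2.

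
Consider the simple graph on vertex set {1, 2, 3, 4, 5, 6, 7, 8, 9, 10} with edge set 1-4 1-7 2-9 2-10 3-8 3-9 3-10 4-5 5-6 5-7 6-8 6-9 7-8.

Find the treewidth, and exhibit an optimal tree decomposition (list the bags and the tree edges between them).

Every bag has size at most 3, so the width is 3 − 1 = 2 and tw(G) ≤ 2. For the lower bound, G contains the cycle 10–2–9–3–10, so G is not a forest; only forests have treewidth ≤ 1, hence tw(G) ≥ 2. Therefore the treewidth is 2.

Treewidth 2.
One such decomposition:
Bags: B1 = {2, 3, 10}  B2 = {2, 3, 9}  B3 = {3, 8, 9}  B4 = {6, 8, 9}  B5 = {6, 7, 8}  B6 = {5, 6, 7}  B7 = {1, 5, 7}  B8 = {1, 4, 5}
Tree: B1–B2, B2–B3, B3–B4, B4–B5, B5–B6, B6–B7, B7–B8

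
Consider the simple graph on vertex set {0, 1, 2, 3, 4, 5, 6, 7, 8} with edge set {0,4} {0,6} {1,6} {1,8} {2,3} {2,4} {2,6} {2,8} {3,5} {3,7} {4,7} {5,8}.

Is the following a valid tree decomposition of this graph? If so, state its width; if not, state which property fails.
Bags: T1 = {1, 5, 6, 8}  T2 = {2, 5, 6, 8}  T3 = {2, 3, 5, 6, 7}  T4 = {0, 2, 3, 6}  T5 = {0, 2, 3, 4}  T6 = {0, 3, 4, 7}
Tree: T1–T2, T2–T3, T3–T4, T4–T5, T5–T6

No — bags containing vertex 7 are not connected in the tree.

A tree decomposition must satisfy three properties: every vertex lies in some bag; for every edge, both endpoints lie together in some bag; and for every vertex, the bags containing it form a connected subtree. Here bags containing vertex 7 are not connected in the tree, so the decomposition is invalid.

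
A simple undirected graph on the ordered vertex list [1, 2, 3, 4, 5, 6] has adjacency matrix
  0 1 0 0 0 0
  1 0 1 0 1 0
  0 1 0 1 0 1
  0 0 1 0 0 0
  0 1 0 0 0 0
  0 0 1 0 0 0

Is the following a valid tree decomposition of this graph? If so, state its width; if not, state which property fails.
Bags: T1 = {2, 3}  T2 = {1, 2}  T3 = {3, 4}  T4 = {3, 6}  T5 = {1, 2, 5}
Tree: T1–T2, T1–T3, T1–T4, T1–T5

A tree decomposition must satisfy three properties: every vertex lies in some bag; for every edge, both endpoints lie together in some bag; and for every vertex, the bags containing it form a connected subtree. Here bags containing vertex 1 are not connected in the tree, so the decomposition is invalid.

No — bags containing vertex 1 are not connected in the tree.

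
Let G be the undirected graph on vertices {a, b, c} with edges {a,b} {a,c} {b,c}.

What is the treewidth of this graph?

2

A width-2 tree decomposition is:
Bags: B1 = {a, b, c}
Tree: (single bag)
A single bag containing all 3 vertices is trivially a valid decomposition of width 2. Conversely, {a, b, c} is a clique of size 3, and the vertices of any clique must share a bag in every tree decomposition; so some bag has ≥ 3 vertices and tw(G) ≥ 2. The upper and lower bounds meet at 2, so that is the treewidth.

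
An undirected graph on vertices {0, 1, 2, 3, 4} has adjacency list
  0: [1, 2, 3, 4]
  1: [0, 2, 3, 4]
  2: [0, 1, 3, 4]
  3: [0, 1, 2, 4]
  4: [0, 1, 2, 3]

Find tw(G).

A width-4 tree decomposition is:
Bags: B1 = {0, 1, 2, 3, 4}
Tree: (single bag)
A single bag containing all 5 vertices is trivially a valid decomposition of width 4. On the other hand G contains the 5-clique {0, 1, 2, 3, 4}. A clique must lie in a single bag of any decomposition, so no decomposition can have width below 4. The upper and lower bounds meet at 4, so that is the treewidth.

4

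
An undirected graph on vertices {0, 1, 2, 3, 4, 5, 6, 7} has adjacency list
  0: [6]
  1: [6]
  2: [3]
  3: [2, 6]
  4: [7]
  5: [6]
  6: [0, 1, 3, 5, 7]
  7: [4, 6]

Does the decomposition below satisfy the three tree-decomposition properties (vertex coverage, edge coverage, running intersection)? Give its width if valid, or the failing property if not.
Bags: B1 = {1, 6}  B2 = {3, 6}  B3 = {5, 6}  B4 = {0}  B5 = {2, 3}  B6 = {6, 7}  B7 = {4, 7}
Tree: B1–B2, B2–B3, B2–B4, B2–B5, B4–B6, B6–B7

A tree decomposition must satisfy three properties: every vertex lies in some bag; for every edge, both endpoints lie together in some bag; and for every vertex, the bags containing it form a connected subtree. Here edge (6,0) lies in no bag, so the decomposition is invalid.

No — edge (6,0) lies in no bag.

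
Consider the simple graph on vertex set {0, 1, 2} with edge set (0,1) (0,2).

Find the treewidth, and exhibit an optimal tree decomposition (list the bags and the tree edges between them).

Treewidth 1.
Bags: B1 = {0, 2}  B2 = {0, 1}
Tree: B1–B2

Every bag has size at most 2, so the width is 2 − 1 = 1 and tw(G) ≤ 1. Any graph with an edge has treewidth ≥ 1, and G has the edge 2–0. Therefore the treewidth is 1.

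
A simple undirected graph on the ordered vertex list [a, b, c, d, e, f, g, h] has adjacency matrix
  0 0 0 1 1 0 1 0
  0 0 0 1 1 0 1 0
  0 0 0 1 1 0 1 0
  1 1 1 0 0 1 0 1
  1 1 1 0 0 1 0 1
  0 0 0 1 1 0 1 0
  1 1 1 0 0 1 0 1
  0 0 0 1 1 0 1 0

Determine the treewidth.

A width-3 tree decomposition is:
Bags: B1 = {c, d, e, g}  B2 = {d, e, f, g}  B3 = {a, d, e, g}  B4 = {b, d, e, g}  B5 = {d, e, g, h}
Tree: B1–B2, B2–B3, B3–B4, B4–B5
Every bag has size at most 4, so the width is 4 − 1 = 3 and tw(G) ≤ 3. For the lower bound: the 4 vertex sets {c,g}, {e,f}, {d}, {a} are disjoint, each induces a connected subgraph, and every pair is joined by at least one edge of G. Contracting each set to a single vertex therefore yields K_{4} as a minor, and since treewidth is minor-monotone, tw(G) ≥ tw(K_{4}) = 3. Hence tw(G) = 3 exactly.

3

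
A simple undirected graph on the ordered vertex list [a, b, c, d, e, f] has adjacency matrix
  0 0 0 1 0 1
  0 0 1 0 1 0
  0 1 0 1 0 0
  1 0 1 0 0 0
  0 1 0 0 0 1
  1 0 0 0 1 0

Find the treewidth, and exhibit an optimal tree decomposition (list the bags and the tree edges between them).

Treewidth 2.
Bags: B1 = {a, c, d}  B2 = {a, b, c}  B3 = {a, b, e}  B4 = {a, e, f}
Tree: B1–B2, B2–B3, B3–B4

The largest bag has 3 vertices, giving width 2; this decomposition certifies tw(G) ≤ 2. For the lower bound, G contains the cycle a–d–c–b–e–f–a, so G is not a forest; only forests have treewidth ≤ 1, hence tw(G) ≥ 2. Hence tw(G) = 2 exactly.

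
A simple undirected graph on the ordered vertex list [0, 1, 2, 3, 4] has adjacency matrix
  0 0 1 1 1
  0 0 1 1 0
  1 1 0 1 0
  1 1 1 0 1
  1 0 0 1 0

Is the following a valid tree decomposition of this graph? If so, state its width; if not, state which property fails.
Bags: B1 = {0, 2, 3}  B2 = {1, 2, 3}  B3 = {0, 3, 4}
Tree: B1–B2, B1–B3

Checking the three conditions: (i) the bags cover all of {0, 1, 2, 3, 4}; (ii) for each edge, some bag contains both endpoints; (iii) the bags containing any fixed vertex form a subtree. All hold, so the decomposition is valid with width 3 − 1 = 2.

Yes; width 2.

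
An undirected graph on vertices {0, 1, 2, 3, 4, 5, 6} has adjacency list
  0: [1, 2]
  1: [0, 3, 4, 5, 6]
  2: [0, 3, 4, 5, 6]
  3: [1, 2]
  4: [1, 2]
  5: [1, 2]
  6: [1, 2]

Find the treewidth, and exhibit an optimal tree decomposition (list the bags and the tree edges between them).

Every bag has size at most 3, so the width is 3 − 1 = 2 and tw(G) ≤ 2. For the lower bound, G contains the cycle 1–5–2–6–1, so G is not a forest; only forests have treewidth ≤ 1, hence tw(G) ≥ 2. Therefore the treewidth is 2.

Treewidth 2.
One optimal decomposition is:
Bags: B1 = {1, 2, 5}  B2 = {1, 2, 6}  B3 = {1, 2, 4}  B4 = {0, 1, 2}  B5 = {1, 2, 3}
Tree: B1–B2, B2–B3, B3–B4, B4–B5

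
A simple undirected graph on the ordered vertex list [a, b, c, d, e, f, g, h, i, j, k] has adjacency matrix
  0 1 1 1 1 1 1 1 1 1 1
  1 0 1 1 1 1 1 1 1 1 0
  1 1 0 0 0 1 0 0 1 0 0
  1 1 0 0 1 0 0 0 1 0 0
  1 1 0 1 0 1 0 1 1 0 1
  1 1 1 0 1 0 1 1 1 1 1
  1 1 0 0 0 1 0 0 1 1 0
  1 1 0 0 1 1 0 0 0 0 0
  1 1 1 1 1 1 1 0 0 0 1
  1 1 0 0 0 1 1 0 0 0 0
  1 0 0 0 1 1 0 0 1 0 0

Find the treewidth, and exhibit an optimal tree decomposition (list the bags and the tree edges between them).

Treewidth 4.
One such decomposition:
Bags: B1 = {a, b, f, g, j}  B2 = {a, b, f, g, i}  B3 = {a, b, c, f, i}  B4 = {a, b, e, f, i}  B5 = {a, b, e, f, h}  B6 = {a, b, d, e, i}  B7 = {a, e, f, i, k}
Tree: B1–B2, B2–B3, B3–B4, B4–B5, B4–B6, B4–B7

The largest bag has 5 vertices, giving width 4; this decomposition certifies tw(G) ≤ 4. On the other hand G contains the 5-clique {a, b, d, e, i}. A clique must lie in a single bag of any decomposition, so no decomposition can have width below 4. Therefore the treewidth is 4.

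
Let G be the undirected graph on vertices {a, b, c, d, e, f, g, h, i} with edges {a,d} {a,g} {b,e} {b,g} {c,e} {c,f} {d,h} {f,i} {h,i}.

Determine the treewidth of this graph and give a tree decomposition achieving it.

Treewidth 2.
One such decomposition:
Bags: B1 = {b, c, e}  B2 = {b, c, f}  B3 = {b, f, i}  B4 = {b, h, i}  B5 = {b, d, h}  B6 = {a, b, d}  B7 = {a, b, g}
Tree: B1–B2, B2–B3, B3–B4, B4–B5, B5–B6, B6–B7

Each bag holds 3 vertices, so the decomposition has width 2, which upper-bounds the treewidth. Since b–e–c–f–i–h–d–a–g–b is a cycle in G, G is not acyclic. Forests are exactly the graphs of treewidth ≤ 1, so tw(G) ≥ 2. The upper and lower bounds meet at 2, so that is the treewidth.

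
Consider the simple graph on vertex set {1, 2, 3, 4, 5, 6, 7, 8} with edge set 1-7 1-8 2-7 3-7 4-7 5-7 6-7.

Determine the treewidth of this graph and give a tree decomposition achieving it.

Treewidth 1.
Bags: B1 = {1, 7}  B2 = {4, 7}  B3 = {1, 8}  B4 = {3, 7}  B5 = {6, 7}  B6 = {5, 7}  B7 = {2, 7}
Tree: B1–B2, B1–B3, B1–B4, B1–B5, B5–B6, B4–B7

Each bag holds 2 vertices, so the decomposition has width 1, which upper-bounds the treewidth. Any graph with an edge has treewidth ≥ 1, and G has the edge 7–1. Combining the bounds, tw(G) = 1.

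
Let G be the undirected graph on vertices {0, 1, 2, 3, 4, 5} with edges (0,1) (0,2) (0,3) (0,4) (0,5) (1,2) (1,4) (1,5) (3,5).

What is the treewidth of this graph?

2

A width-2 tree decomposition is:
Bags: B1 = {0, 1, 5}  B2 = {0, 3, 5}  B3 = {0, 1, 4}  B4 = {0, 1, 2}
Tree: B1–B2, B1–B3, B1–B4
Every bag has size at most 3, so the width is 3 − 1 = 2 and tw(G) ≤ 2. Conversely, {0, 1, 2} is a clique of size 3, and the vertices of any clique must share a bag in every tree decomposition; so some bag has ≥ 3 vertices and tw(G) ≥ 2. Hence tw(G) = 2 exactly.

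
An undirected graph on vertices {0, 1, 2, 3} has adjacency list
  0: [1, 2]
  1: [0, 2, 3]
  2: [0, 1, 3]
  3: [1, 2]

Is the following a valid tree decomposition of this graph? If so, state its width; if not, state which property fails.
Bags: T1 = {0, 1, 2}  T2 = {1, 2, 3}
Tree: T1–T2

Vertex coverage: the bags together contain {0, 1, 2, 3}, the full vertex set. Edge coverage: each edge of G has both endpoints in at least one bag. Running intersection: for every vertex, the bags containing it form a connected subtree. All three properties hold, so this is a valid tree decomposition of width max|bag| − 1 = 2, and hence tw(G) ≤ 2.

Yes; width 2.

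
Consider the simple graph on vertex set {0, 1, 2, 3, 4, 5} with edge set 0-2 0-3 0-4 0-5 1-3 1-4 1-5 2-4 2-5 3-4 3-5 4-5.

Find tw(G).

A width-3 tree decomposition is:
Bags: B1 = {1, 3, 4, 5}  B2 = {0, 3, 4, 5}  B3 = {0, 2, 4, 5}
Tree: B1–B2, B2–B3
Each bag holds 4 vertices, so the decomposition has width 3, which upper-bounds the treewidth. For the lower bound, the 4 vertices {0, 2, 4, 5} are pairwise adjacent, and any tree decomposition puts a clique entirely inside one bag — forcing width ≥ 3. Therefore the treewidth is 3.

3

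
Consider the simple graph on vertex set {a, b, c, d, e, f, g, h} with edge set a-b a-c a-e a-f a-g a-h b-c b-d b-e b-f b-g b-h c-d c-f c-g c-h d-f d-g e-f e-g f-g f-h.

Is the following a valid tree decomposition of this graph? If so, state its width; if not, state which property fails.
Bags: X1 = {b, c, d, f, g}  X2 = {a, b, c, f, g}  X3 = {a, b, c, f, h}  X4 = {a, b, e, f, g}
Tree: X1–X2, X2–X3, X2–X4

Yes; width 4.

Vertex coverage: the bags together contain {a, b, c, d, e, f, g, h}, the full vertex set. Edge coverage: each edge of G has both endpoints in at least one bag. Running intersection: for every vertex, the bags containing it form a connected subtree. All three properties hold, so this is a valid tree decomposition of width max|bag| − 1 = 4, and hence tw(G) ≤ 4.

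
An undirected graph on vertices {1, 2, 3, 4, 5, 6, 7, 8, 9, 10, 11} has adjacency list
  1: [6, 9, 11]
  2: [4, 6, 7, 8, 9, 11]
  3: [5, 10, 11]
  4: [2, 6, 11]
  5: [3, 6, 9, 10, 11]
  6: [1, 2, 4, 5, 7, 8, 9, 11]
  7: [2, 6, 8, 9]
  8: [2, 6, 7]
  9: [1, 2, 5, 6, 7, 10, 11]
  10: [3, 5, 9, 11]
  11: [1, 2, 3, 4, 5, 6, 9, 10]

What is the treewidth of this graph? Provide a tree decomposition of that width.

Each bag holds 4 vertices, so the decomposition has width 3, which upper-bounds the treewidth. Conversely, {5, 9, 10, 11} is a clique of size 4, and the vertices of any clique must share a bag in every tree decomposition; so some bag has ≥ 4 vertices and tw(G) ≥ 3. Hence tw(G) = 3 exactly.

Treewidth 3.
Bags: B1 = {5, 6, 9, 11}  B2 = {2, 6, 9, 11}  B3 = {5, 9, 10, 11}  B4 = {1, 6, 9, 11}  B5 = {3, 5, 10, 11}  B6 = {2, 6, 7, 9}  B7 = {2, 4, 6, 11}  B8 = {2, 6, 7, 8}
Tree: B1–B2, B1–B3, B1–B4, B3–B5, B2–B6, B2–B7, B6–B8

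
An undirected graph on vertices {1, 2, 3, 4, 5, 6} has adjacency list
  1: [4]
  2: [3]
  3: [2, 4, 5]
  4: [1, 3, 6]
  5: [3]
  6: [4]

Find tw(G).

1

A width-1 tree decomposition is:
Bags: B1 = {3, 4}  B2 = {2, 3}  B3 = {4, 6}  B4 = {3, 5}  B5 = {1, 4}
Tree: B1–B2, B1–B3, B2–B4, B1–B5
Each bag holds 2 vertices, so the decomposition has width 1, which upper-bounds the treewidth. Any graph with an edge has treewidth ≥ 1, and G has the edge 4–3. Hence tw(G) = 1 exactly.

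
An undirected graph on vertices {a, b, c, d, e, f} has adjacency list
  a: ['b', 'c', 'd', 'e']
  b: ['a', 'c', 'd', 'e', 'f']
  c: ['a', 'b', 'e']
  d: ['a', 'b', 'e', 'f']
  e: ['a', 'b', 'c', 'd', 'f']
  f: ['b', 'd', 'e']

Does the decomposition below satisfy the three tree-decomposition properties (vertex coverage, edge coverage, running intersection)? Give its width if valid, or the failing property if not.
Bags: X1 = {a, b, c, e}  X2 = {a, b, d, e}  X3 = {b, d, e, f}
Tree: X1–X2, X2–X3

Yes; width 3.

Checking the three conditions: (i) the bags cover all of {a, b, c, d, e, f}; (ii) for each edge, some bag contains both endpoints; (iii) the bags containing any fixed vertex form a subtree. All hold, so the decomposition is valid with width 4 − 1 = 3.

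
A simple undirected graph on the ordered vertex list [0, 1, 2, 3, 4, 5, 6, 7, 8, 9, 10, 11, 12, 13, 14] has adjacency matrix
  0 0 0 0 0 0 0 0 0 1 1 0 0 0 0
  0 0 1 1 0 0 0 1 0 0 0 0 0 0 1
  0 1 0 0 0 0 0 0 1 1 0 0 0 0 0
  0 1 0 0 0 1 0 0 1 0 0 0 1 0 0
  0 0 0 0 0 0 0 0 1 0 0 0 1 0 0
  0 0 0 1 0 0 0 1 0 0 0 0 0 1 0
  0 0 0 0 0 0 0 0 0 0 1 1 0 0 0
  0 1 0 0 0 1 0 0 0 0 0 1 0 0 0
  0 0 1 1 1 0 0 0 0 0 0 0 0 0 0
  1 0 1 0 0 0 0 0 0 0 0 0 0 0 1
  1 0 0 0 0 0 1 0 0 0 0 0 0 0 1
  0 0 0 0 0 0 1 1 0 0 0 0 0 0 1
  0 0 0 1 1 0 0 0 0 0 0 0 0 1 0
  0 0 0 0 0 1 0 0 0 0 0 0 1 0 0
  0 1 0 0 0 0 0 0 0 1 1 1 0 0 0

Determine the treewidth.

A width-3 tree decomposition is:
Bags: B1 = {0, 6, 9, 10}  B2 = {6, 9, 10, 14}  B3 = {6, 9, 11, 14}  B4 = {2, 9, 11, 14}  B5 = {1, 2, 11, 14}  B6 = {1, 2, 7, 11}  B7 = {1, 2, 7, 8}  B8 = {1, 3, 7, 8}  B9 = {3, 5, 7, 8}  B10 = {3, 4, 5, 8}  B11 = {3, 4, 5, 12}  B12 = {4, 5, 12, 13}
Tree: B1–B2, B2–B3, B3–B4, B4–B5, B5–B6, B6–B7, B7–B8, B8–B9, B9–B10, B10–B11, B11–B12
The largest bag has 4 vertices, giving width 3; this decomposition certifies tw(G) ≤ 3. For the lower bound: the 4 vertex sets {0,6,10}, {9}, {14}, {1,2,7,11} are disjoint, each induces a connected subgraph, and every pair is joined by at least one edge of G. Contracting each set to a single vertex therefore yields K_{4} as a minor, and since treewidth is minor-monotone, tw(G) ≥ tw(K_{4}) = 3. Hence tw(G) = 3 exactly.

3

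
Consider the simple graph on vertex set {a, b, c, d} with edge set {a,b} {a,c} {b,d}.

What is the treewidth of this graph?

1

A width-1 tree decomposition is:
Bags: B1 = {a, c}  B2 = {a, b}  B3 = {b, d}
Tree: B1–B2, B2–B3
Each bag holds 2 vertices, so the decomposition has width 1, which upper-bounds the treewidth. Since G has at least one edge (e.g. c–a), it is not an edgeless graph, so tw(G) ≥ 1. Therefore the treewidth is 1.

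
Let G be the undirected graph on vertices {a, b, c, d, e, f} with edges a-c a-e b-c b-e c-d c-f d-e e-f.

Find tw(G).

A width-2 tree decomposition is:
Bags: B1 = {a, c, e}  B2 = {b, c, e}  B3 = {c, d, e}  B4 = {c, e, f}
Tree: B1–B2, B2–B3, B3–B4
Each bag holds 3 vertices, so the decomposition has width 2, which upper-bounds the treewidth. The edges a–c–b–e–a form a cycle, so G is not a tree and its treewidth is at least 2. Hence tw(G) = 2 exactly.

2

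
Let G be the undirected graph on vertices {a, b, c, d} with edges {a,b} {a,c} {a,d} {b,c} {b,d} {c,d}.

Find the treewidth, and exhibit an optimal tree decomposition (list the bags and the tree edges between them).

Treewidth 3.
One such decomposition:
Bags: B1 = {a, b, c, d}
Tree: (single bag)

A single bag containing all 4 vertices is trivially a valid decomposition of width 3. On the other hand G contains the 4-clique {a, b, c, d}. A clique must lie in a single bag of any decomposition, so no decomposition can have width below 3. The upper and lower bounds meet at 3, so that is the treewidth.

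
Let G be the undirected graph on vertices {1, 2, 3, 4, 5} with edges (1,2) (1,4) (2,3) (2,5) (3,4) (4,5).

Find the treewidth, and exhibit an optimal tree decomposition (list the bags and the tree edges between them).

Each bag holds 3 vertices, so the decomposition has width 2, which upper-bounds the treewidth. The edges 2–5–4–3–2 form a cycle, so G is not a tree and its treewidth is at least 2. Combining the bounds, tw(G) = 2.

Treewidth 2.
One such decomposition:
Bags: B1 = {2, 4, 5}  B2 = {2, 3, 4}  B3 = {1, 2, 4}
Tree: B1–B2, B2–B3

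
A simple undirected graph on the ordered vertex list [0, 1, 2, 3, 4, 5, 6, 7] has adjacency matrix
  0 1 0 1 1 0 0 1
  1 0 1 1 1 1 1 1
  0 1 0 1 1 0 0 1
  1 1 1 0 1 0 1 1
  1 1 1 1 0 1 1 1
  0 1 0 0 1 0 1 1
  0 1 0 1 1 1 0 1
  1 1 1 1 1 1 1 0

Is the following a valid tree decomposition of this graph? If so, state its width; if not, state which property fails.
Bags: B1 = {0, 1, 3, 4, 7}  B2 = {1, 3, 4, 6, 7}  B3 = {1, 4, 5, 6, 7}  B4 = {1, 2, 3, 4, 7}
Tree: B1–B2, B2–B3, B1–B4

Vertex coverage: the bags together contain {0, 1, 2, 3, 4, 5, 6, 7}, the full vertex set. Edge coverage: each edge of G has both endpoints in at least one bag. Running intersection: for every vertex, the bags containing it form a connected subtree. All three properties hold, so this is a valid tree decomposition of width max|bag| − 1 = 4, and hence tw(G) ≤ 4.

Yes; width 4.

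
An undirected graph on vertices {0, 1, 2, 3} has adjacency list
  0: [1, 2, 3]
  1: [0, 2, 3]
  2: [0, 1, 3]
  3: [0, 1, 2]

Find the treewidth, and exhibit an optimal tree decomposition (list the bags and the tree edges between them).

A single bag containing all 4 vertices is trivially a valid decomposition of width 3. On the other hand G contains the 4-clique {0, 1, 2, 3}. A clique must lie in a single bag of any decomposition, so no decomposition can have width below 3. Hence tw(G) = 3 exactly.

Treewidth 3.
One such decomposition:
Bags: B1 = {0, 1, 2, 3}
Tree: (single bag)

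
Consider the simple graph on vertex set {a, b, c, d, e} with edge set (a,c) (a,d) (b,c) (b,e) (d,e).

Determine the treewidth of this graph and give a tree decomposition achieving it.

Treewidth 2.
Bags: B1 = {b, c, e}  B2 = {c, d, e}  B3 = {a, c, d}
Tree: B1–B2, B2–B3

The largest bag has 3 vertices, giving width 2; this decomposition certifies tw(G) ≤ 2. The edges c–b–e–d–a–c form a cycle, so G is not a tree and its treewidth is at least 2. The upper and lower bounds meet at 2, so that is the treewidth.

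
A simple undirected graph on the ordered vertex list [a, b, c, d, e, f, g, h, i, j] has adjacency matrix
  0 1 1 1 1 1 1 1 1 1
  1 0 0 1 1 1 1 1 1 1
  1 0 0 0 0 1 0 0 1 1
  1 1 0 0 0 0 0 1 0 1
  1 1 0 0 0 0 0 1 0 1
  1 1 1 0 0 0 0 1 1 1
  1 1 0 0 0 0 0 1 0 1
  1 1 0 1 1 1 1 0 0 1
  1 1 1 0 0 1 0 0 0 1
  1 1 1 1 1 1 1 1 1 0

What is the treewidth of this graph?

4

A width-4 tree decomposition is:
Bags: B1 = {a, b, f, h, j}  B2 = {a, b, f, i, j}  B3 = {a, b, e, h, j}  B4 = {a, b, g, h, j}  B5 = {a, b, d, h, j}  B6 = {a, c, f, i, j}
Tree: B1–B2, B1–B3, B1–B4, B1–B5, B2–B6
Every bag has size at most 5, so the width is 5 − 1 = 4 and tw(G) ≤ 4. On the other hand G contains the 5-clique {a, c, f, i, j}. A clique must lie in a single bag of any decomposition, so no decomposition can have width below 4. Therefore the treewidth is 4.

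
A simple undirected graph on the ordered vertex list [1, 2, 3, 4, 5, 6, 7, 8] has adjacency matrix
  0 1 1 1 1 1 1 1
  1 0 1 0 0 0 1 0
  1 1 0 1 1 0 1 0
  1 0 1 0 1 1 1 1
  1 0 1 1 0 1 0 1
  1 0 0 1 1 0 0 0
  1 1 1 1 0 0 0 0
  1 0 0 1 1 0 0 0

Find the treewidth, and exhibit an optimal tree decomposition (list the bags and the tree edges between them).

The largest bag has 4 vertices, giving width 3; this decomposition certifies tw(G) ≤ 3. For the lower bound, the 4 vertices {1, 2, 3, 7} are pairwise adjacent, and any tree decomposition puts a clique entirely inside one bag — forcing width ≥ 3. The upper and lower bounds meet at 3, so that is the treewidth.

Treewidth 3.
One such decomposition:
Bags: B1 = {1, 4, 5, 8}  B2 = {1, 3, 4, 5}  B3 = {1, 4, 5, 6}  B4 = {1, 3, 4, 7}  B5 = {1, 2, 3, 7}
Tree: B1–B2, B2–B3, B2–B4, B4–B5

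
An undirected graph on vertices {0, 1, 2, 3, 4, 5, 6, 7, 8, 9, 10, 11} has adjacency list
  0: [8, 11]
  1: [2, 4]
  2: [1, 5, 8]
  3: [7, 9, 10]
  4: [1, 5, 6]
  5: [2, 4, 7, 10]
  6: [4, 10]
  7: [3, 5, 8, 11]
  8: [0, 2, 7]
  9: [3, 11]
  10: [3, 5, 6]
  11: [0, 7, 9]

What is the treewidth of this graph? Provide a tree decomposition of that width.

The largest bag has 4 vertices, giving width 3; this decomposition certifies tw(G) ≤ 3. For the lower bound: the 4 vertex sets {1,4,6}, {10}, {5}, {2,3,7,8} are disjoint, each induces a connected subgraph, and every pair is joined by at least one edge of G. Contracting each set to a single vertex therefore yields K_{4} as a minor, and since treewidth is minor-monotone, tw(G) ≥ tw(K_{4}) = 3. The upper and lower bounds meet at 3, so that is the treewidth.

Treewidth 3.
One such decomposition:
Bags: B1 = {1, 4, 6, 10}  B2 = {1, 4, 5, 10}  B3 = {1, 2, 5, 10}  B4 = {2, 3, 5, 10}  B5 = {2, 3, 5, 7}  B6 = {2, 3, 7, 8}  B7 = {3, 7, 8, 9}  B8 = {7, 8, 9, 11}  B9 = {0, 8, 9, 11}
Tree: B1–B2, B2–B3, B3–B4, B4–B5, B5–B6, B6–B7, B7–B8, B8–B9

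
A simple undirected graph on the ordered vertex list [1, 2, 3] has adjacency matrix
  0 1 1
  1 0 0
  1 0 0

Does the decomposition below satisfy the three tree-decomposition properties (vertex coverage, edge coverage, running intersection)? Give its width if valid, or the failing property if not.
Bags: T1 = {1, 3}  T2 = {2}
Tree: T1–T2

No — edge (1,2) lies in no bag.

A tree decomposition must satisfy three properties: every vertex lies in some bag; for every edge, both endpoints lie together in some bag; and for every vertex, the bags containing it form a connected subtree. Here edge (1,2) lies in no bag, so the decomposition is invalid.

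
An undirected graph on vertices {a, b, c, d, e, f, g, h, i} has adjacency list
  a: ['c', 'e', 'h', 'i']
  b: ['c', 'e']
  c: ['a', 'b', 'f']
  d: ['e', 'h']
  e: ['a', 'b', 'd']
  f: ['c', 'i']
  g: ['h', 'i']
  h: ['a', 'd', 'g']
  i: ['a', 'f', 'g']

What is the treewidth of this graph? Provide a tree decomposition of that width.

Treewidth 3.
One such decomposition:
Bags: B1 = {f, g, h, i}  B2 = {a, f, h, i}  B3 = {a, c, f, h}  B4 = {a, c, d, h}  B5 = {a, c, d, e}  B6 = {b, c, d, e}
Tree: B1–B2, B2–B3, B3–B4, B4–B5, B5–B6

Each bag holds 4 vertices, so the decomposition has width 3, which upper-bounds the treewidth. For the lower bound: the 4 vertex sets {f,g,i}, {h}, {a}, {b,c,d,e} are disjoint, each induces a connected subgraph, and every pair is joined by at least one edge of G. Contracting each set to a single vertex therefore yields K_{4} as a minor, and since treewidth is minor-monotone, tw(G) ≥ tw(K_{4}) = 3. Combining the bounds, tw(G) = 3.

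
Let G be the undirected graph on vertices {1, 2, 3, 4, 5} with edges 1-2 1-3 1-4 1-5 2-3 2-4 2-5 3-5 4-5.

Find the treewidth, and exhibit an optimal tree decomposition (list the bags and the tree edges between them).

Treewidth 3.
Bags: B1 = {1, 2, 3, 5}  B2 = {1, 2, 4, 5}
Tree: B1–B2

Each bag holds 4 vertices, so the decomposition has width 3, which upper-bounds the treewidth. Conversely, {1, 2, 3, 5} is a clique of size 4, and the vertices of any clique must share a bag in every tree decomposition; so some bag has ≥ 4 vertices and tw(G) ≥ 3. The upper and lower bounds meet at 3, so that is the treewidth.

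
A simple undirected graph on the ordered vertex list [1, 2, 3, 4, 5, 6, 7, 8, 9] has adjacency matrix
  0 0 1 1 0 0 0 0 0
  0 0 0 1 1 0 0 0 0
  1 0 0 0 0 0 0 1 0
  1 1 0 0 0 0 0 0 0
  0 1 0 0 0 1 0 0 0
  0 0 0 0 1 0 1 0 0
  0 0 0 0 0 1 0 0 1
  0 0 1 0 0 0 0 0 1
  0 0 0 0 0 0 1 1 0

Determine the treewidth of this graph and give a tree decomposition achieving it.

The largest bag has 3 vertices, giving width 2; this decomposition certifies tw(G) ≤ 2. For the lower bound, G contains the cycle 7–9–8–3–1–4–2–5–6–7, so G is not a forest; only forests have treewidth ≤ 1, hence tw(G) ≥ 2. Combining the bounds, tw(G) = 2.

Treewidth 2.
One such decomposition:
Bags: B1 = {7, 8, 9}  B2 = {3, 7, 8}  B3 = {1, 3, 7}  B4 = {1, 4, 7}  B5 = {2, 4, 7}  B6 = {2, 5, 7}  B7 = {5, 6, 7}
Tree: B1–B2, B2–B3, B3–B4, B4–B5, B5–B6, B6–B7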